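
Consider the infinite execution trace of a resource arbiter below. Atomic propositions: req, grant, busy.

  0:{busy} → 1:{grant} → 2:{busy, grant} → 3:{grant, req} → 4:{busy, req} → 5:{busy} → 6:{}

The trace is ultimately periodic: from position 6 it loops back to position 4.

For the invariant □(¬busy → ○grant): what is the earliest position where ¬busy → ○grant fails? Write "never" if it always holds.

3

Check ¬busy → ○grant at each position in order: 0 ✓, 1 ✓, 2 ✓.
At position 3 the labels are {grant, req} and the next position 4 has {busy, req}, so ¬busy → ○grant is false there. This is the first violation.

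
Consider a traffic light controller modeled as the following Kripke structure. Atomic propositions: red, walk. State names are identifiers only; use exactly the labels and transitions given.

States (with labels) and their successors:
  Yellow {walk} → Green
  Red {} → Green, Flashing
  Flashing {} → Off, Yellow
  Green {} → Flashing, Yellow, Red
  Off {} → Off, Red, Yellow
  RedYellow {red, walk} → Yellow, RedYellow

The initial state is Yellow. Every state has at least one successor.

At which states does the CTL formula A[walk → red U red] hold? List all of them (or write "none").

States satisfying walk → red: {Red, Flashing, Green, Off, RedYellow}.
States satisfying red: {RedYellow}.
States satisfying A[walk → red U red]: {RedYellow}.

{RedYellow}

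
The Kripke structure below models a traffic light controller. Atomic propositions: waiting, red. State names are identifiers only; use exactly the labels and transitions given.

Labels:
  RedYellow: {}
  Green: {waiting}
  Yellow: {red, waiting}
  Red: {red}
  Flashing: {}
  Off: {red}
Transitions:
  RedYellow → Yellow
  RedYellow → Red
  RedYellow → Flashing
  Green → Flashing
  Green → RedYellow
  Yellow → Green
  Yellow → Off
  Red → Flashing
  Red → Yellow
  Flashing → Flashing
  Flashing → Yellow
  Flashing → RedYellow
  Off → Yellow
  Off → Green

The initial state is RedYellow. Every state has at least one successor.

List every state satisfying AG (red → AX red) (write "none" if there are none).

none

States satisfying red → AX red: {RedYellow, Green, Flashing}.
States satisfying AG (red → AX red): ∅.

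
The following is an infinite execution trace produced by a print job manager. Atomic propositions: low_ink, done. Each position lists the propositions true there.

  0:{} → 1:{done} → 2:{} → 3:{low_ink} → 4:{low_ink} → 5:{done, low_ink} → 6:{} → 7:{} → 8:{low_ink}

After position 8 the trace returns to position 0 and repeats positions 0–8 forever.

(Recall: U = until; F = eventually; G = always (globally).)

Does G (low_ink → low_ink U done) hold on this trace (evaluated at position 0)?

Violated

low_ink → low_ink U done must hold at every position from 0 onward. It fails at position 8, so G (low_ink → low_ink U done) is false.
Positions where low_ink holds: 3, 4, 5, 8.
Check low_ink U done at each: 3→ok, 4→ok, 5→ok, 8→fails.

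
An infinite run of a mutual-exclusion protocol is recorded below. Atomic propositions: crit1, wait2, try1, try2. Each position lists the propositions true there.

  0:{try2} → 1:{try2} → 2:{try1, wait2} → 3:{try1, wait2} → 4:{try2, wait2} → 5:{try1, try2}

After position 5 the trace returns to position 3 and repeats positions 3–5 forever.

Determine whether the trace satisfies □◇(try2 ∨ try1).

Yes

◇(try2 ∨ try1) holds at every position 0..5, and those are all positions ever visited, so □◇(try2 ∨ try1) holds.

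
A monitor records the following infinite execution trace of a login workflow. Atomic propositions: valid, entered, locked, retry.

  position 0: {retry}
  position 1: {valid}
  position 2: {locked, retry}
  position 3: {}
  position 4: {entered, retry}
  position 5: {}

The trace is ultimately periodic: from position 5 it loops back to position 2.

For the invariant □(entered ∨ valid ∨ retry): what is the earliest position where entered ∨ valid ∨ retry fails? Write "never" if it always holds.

3

Check entered ∨ valid ∨ retry at each position in order: 0 ✓, 1 ✓, 2 ✓.
At position 3 the labels are {}, so entered ∨ valid ∨ retry is false there. This is the first violation.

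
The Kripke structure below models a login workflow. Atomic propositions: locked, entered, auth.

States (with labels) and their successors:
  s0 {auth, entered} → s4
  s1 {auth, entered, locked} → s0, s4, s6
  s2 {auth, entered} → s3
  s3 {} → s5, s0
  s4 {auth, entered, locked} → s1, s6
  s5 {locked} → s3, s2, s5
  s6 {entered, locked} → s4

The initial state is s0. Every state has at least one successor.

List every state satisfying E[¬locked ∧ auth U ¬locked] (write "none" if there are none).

{s0, s2, s3}

States satisfying ¬locked ∧ auth: {s0, s2}.
States satisfying ¬locked: {s0, s2, s3}.
States satisfying E[¬locked ∧ auth U ¬locked]: {s0, s2, s3}.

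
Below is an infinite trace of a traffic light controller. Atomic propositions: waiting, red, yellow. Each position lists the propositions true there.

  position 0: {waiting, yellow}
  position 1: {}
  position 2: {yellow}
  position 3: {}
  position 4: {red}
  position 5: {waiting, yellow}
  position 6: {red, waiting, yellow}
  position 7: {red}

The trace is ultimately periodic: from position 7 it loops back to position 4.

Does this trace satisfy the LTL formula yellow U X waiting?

No

Walking from position 0: at position 1, X waiting has not yet held and yellow fails, so yellow U X waiting is false.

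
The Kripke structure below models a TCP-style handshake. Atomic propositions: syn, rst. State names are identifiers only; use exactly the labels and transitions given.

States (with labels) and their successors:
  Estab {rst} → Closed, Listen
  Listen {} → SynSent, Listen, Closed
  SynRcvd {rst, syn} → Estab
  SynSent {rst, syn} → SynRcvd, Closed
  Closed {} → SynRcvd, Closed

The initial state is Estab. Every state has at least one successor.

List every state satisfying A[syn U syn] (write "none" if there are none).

States satisfying syn: {SynRcvd, SynSent}.
States satisfying A[syn U syn]: {SynRcvd, SynSent}.

{SynRcvd, SynSent}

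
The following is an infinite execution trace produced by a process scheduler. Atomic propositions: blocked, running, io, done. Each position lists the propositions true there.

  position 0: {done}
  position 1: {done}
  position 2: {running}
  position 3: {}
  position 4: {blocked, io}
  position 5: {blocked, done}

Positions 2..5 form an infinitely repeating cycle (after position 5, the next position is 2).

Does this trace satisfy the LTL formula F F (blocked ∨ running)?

Satisfied

F (blocked ∨ running) holds at position 0, which is reachable from 0, so F F (blocked ∨ running) holds.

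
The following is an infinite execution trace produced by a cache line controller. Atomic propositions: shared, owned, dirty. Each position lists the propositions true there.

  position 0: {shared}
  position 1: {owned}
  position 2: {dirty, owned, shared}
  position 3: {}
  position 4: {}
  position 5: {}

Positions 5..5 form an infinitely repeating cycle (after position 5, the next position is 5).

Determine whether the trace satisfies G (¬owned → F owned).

Does not hold

¬owned → F owned must hold at every position from 0 onward. It fails at position 3, so G (¬owned → F owned) is false.
Positions where ¬owned holds: 0, 3, 4, 5.
Check F owned at each: 0→ok, 3→fails, 4→fails, 5→fails.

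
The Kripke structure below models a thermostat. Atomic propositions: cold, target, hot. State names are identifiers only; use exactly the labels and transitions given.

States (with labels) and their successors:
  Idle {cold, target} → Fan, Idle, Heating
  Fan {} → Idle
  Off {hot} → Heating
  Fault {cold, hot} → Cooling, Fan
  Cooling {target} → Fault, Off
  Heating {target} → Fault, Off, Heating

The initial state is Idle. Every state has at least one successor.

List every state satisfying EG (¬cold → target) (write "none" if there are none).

{Idle, Fault, Cooling, Heating}

States satisfying ¬cold → target: {Idle, Fault, Cooling, Heating}.
States satisfying EG (¬cold → target): {Idle, Fault, Cooling, Heating}.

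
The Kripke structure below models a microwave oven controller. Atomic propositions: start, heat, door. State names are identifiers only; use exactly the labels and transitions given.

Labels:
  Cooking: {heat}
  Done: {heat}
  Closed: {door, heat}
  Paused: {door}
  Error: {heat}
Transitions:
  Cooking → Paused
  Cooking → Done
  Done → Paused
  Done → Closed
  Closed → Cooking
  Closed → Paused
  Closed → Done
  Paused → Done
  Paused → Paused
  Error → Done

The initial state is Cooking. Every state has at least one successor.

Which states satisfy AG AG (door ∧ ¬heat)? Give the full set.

States satisfying AG (door ∧ ¬heat): ∅.
States satisfying AG AG (door ∧ ¬heat): ∅.

none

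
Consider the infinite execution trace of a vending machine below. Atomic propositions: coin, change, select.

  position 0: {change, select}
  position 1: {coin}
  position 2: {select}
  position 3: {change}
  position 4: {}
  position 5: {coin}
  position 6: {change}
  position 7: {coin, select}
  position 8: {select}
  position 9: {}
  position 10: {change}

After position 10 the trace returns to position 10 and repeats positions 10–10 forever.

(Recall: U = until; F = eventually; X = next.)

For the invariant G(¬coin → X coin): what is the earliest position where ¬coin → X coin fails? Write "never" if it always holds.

2

Check ¬coin → X coin at each position in order: 0 ✓, 1 ✓.
At position 2 the labels are {select} and the next position 3 has {change}, so ¬coin → X coin is false there. This is the first violation.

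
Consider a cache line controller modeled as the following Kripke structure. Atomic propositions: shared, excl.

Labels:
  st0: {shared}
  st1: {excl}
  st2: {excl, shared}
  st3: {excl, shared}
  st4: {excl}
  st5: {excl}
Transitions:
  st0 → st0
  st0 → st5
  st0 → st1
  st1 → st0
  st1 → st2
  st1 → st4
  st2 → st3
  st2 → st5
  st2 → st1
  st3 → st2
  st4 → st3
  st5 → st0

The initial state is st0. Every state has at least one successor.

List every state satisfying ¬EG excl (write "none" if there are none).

{st0, st5}

States satisfying excl: {st1, st2, st3, st4, st5}.
States satisfying EG excl: {st1, st2, st3, st4}.
States satisfying ¬EG excl: {st0, st5}.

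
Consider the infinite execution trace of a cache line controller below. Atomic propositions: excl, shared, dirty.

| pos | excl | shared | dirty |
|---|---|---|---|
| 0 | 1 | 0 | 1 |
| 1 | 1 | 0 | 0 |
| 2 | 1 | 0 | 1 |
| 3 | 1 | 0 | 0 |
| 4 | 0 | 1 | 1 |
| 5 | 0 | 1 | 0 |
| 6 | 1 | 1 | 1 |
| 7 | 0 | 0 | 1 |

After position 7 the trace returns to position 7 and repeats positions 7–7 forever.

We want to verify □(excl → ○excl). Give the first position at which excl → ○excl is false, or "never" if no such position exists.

Check excl → ○excl at each position in order: 0 ✓, 1 ✓, 2 ✓.
At position 3 the labels are {excl} and the next position 4 has {dirty, shared}, so excl → ○excl is false there. This is the first violation.

3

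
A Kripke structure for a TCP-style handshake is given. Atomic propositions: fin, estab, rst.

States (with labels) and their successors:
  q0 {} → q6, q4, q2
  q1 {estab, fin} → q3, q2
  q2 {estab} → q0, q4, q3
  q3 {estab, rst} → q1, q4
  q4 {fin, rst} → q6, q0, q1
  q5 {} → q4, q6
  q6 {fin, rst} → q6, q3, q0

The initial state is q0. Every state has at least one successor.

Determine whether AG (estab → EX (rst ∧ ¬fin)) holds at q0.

No

States satisfying estab → EX (rst ∧ ¬fin): {q0, q1, q2, q4, q5, q6}.
States satisfying AG (estab → EX (rst ∧ ¬fin)): ∅.
q3 is reachable from q0 and violates estab → EX (rst ∧ ¬fin), so AG fails at q0.
q0 ∉ Sat(AG (estab → EX (rst ∧ ¬fin))).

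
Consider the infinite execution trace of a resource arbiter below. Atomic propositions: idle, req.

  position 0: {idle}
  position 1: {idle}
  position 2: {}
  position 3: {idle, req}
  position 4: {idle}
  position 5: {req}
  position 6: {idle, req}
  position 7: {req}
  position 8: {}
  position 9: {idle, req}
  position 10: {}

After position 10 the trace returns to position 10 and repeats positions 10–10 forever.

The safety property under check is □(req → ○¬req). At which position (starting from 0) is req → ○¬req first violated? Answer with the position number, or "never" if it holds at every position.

Check req → ○¬req at each position in order: 0 ✓, 1 ✓, 2 ✓, 3 ✓, 4 ✓.
At position 5 the labels are {req} and the next position 6 has {idle, req}, so req → ○¬req is false there. This is the first violation.

5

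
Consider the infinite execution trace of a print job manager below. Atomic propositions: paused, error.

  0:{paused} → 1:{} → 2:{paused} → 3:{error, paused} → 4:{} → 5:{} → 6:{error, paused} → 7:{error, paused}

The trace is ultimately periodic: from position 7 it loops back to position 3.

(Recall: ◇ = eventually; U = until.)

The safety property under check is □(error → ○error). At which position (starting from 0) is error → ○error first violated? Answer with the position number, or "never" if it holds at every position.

Check error → ○error at each position in order: 0 ✓, 1 ✓, 2 ✓.
At position 3 the labels are {error, paused} and the next position 4 has {}, so error → ○error is false there. This is the first violation.

3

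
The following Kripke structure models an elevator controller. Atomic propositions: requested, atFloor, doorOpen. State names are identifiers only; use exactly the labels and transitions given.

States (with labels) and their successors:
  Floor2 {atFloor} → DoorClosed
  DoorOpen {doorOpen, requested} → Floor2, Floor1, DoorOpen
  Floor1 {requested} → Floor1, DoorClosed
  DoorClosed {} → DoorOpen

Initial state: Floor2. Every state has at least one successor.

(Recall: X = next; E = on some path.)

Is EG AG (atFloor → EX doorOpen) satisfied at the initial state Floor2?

States satisfying AG (atFloor → EX doorOpen): ∅.
States satisfying EG AG (atFloor → EX doorOpen): ∅.
No suitable path/successor from Floor2 witnesses the formula.
Floor2 ∉ Sat(EG AG (atFloor → EX doorOpen)).

Does not hold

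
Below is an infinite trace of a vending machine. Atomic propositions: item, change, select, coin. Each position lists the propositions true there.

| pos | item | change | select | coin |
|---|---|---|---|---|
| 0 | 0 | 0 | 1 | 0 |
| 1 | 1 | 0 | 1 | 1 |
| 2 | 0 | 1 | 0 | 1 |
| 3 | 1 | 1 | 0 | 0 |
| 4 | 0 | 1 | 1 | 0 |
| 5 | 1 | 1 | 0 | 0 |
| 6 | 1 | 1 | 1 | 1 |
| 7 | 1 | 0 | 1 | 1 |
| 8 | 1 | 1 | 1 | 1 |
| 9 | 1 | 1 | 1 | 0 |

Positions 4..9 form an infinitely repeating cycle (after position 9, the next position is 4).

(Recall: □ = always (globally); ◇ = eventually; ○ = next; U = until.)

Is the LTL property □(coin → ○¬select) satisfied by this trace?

No

coin → ○¬select must hold at every position from 0 onward. It fails at position 6, so □(coin → ○¬select) is false.
Positions where coin holds: 1, 2, 6, 7, 8.
Check ○¬select at each: 1→ok, 2→ok, 6→fails, 7→fails, 8→fails.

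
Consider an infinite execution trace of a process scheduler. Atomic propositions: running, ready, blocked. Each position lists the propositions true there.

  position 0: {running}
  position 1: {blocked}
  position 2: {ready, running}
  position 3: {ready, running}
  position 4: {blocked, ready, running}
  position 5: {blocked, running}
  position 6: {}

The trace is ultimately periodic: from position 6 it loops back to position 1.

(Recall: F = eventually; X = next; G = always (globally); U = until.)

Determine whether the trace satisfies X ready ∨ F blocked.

The position after 0 is 1; ready is false there.
blocked holds at position 1, which is reachable from 0, so F blocked holds.
At position 0: X ready is false; F blocked is true; so X ready ∨ F blocked is true.

Satisfied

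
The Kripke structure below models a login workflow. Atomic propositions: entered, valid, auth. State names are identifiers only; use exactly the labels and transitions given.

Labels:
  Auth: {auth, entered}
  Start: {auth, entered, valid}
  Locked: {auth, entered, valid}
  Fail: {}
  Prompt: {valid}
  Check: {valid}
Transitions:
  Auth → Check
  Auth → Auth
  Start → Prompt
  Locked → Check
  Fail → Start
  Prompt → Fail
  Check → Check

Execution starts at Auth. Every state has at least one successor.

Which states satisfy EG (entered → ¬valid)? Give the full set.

{Auth, Check}

States satisfying entered → ¬valid: {Auth, Fail, Prompt, Check}.
States satisfying EG (entered → ¬valid): {Auth, Check}.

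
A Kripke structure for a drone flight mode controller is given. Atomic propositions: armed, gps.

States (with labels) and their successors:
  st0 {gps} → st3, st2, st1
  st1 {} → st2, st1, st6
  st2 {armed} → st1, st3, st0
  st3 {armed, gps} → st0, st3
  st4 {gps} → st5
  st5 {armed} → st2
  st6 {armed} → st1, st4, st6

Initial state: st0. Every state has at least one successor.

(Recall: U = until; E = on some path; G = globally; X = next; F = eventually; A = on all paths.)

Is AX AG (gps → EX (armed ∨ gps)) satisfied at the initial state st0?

Holds

States satisfying AG (gps → EX (armed ∨ gps)): {st0, st1, st2, st3, st4, st5, st6}.
States satisfying AX AG (gps → EX (armed ∨ gps)): {st0, st1, st2, st3, st4, st5, st6}.
st0 ∈ Sat(AX AG (gps → EX (armed ∨ gps))).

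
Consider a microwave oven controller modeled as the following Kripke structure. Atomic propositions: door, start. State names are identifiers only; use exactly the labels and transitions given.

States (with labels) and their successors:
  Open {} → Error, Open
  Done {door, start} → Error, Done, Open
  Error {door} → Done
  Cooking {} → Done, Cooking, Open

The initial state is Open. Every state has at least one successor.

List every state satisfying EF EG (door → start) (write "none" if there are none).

States satisfying EG (door → start): {Open, Done, Cooking}.
States satisfying EF EG (door → start): {Open, Done, Error, Cooking}.

{Open, Done, Error, Cooking}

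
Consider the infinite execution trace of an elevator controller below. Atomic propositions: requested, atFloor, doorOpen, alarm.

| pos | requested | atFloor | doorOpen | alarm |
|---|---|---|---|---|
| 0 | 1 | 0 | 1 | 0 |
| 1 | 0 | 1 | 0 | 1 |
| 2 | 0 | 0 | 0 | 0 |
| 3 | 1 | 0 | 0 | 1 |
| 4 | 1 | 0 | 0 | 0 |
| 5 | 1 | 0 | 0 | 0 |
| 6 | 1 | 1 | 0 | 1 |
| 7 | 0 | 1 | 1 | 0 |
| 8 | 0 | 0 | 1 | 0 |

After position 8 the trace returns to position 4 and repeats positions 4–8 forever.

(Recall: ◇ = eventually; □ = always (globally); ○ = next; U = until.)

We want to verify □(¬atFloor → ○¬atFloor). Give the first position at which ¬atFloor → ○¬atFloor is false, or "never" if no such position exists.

At position 0 the labels are {doorOpen, requested} and the next position 1 has {alarm, atFloor}, so ¬atFloor → ○¬atFloor is false there. This is the first violation.

0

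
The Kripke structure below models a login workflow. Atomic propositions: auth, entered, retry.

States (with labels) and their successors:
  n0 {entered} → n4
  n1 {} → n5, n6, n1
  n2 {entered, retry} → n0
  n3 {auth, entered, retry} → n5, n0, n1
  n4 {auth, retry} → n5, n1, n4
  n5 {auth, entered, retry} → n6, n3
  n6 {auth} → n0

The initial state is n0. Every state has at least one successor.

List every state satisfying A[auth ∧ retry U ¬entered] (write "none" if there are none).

States satisfying auth ∧ retry: {n3, n4, n5}.
States satisfying ¬entered: {n1, n4, n6}.
States satisfying A[auth ∧ retry U ¬entered]: {n1, n4, n6}.

{n1, n4, n6}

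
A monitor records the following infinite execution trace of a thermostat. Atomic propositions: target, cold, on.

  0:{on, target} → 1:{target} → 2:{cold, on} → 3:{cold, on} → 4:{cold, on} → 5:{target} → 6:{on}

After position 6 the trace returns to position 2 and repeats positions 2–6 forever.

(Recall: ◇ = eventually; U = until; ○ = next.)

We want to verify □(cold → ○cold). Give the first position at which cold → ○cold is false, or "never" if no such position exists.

4

Check cold → ○cold at each position in order: 0 ✓, 1 ✓, 2 ✓, 3 ✓.
At position 4 the labels are {cold, on} and the next position 5 has {target}, so cold → ○cold is false there. This is the first violation.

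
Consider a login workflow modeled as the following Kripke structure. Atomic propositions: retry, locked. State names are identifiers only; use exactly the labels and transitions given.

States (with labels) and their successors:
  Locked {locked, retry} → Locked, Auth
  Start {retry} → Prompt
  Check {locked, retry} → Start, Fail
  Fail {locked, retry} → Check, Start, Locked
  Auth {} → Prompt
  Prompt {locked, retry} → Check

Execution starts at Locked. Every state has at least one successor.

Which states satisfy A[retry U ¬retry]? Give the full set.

{Auth}

States satisfying retry: {Locked, Start, Check, Fail, Prompt}.
States satisfying ¬retry: {Auth}.
States satisfying A[retry U ¬retry]: {Auth}.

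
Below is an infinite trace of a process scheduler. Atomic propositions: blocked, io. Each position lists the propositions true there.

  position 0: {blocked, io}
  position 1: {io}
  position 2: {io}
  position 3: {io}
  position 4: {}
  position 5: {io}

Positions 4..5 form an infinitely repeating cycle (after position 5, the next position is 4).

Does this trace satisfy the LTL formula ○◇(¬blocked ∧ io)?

Satisfied

The position after 0 is 1; ◇(¬blocked ∧ io) is true there.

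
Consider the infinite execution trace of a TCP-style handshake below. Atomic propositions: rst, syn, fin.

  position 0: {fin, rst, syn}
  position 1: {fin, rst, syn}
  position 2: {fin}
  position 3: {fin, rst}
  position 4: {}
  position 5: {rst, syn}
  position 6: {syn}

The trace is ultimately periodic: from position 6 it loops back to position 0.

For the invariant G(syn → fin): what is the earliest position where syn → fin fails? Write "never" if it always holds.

Check syn → fin at each position in order: 0 ✓, 1 ✓, 2 ✓, 3 ✓, 4 ✓.
At position 5 the labels are {rst, syn}, so syn → fin is false there. This is the first violation.

5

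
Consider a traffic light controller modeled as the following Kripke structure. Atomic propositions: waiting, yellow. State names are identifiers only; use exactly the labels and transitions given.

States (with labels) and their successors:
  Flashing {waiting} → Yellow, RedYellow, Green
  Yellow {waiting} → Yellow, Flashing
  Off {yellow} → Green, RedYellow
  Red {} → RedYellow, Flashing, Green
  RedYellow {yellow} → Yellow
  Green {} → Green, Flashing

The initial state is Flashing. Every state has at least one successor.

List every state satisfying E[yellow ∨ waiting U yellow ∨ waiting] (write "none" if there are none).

States satisfying yellow ∨ waiting: {Flashing, Yellow, Off, RedYellow}.
States satisfying E[yellow ∨ waiting U yellow ∨ waiting]: {Flashing, Yellow, Off, RedYellow}.

{Flashing, Yellow, Off, RedYellow}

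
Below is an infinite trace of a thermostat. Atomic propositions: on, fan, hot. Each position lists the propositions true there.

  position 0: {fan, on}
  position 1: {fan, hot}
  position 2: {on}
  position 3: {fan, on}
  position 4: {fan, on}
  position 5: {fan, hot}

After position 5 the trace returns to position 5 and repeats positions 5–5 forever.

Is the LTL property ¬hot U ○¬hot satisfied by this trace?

Holds

Walking from position 0: ○¬hot first holds at position 1, and ¬hot holds at every earlier position along the way, so ¬hot U ○¬hot holds.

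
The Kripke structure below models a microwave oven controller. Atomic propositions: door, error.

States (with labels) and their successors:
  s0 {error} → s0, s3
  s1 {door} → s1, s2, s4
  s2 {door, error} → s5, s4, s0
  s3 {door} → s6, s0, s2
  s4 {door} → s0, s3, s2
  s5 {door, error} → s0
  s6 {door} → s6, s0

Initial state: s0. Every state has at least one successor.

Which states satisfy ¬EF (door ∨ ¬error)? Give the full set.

none

States satisfying door ∨ ¬error: {s1, s2, s3, s4, s5, s6}.
States satisfying EF (door ∨ ¬error): {s0, s1, s2, s3, s4, s5, s6}.
States satisfying ¬EF (door ∨ ¬error): ∅.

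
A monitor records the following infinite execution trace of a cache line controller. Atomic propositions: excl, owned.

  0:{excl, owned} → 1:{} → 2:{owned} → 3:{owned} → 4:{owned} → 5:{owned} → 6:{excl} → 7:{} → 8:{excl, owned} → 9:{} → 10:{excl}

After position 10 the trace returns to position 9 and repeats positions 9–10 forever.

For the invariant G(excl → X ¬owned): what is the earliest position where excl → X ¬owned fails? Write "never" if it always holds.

excl → X ¬owned holds at every position 0..10, and those are all the positions the trace ever visits, so the invariant G(excl → X ¬owned) is never violated.

never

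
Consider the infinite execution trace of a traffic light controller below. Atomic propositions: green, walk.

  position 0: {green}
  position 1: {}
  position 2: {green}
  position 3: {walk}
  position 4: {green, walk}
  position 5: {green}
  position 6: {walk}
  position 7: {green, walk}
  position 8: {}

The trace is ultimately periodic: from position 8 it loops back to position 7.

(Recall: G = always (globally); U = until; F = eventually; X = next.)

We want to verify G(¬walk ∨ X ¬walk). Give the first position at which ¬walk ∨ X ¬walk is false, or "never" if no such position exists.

3

Check ¬walk ∨ X ¬walk at each position in order: 0 ✓, 1 ✓, 2 ✓.
At position 3 the labels are {walk} and the next position 4 has {green, walk}, so ¬walk ∨ X ¬walk is false there. This is the first violation.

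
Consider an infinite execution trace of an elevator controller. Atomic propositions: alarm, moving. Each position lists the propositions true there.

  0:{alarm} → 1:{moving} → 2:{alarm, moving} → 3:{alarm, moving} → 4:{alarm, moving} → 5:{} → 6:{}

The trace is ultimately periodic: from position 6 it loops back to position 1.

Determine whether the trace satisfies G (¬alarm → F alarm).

¬alarm → F alarm holds at every position 0..6, and those are all positions ever visited, so G (¬alarm → F alarm) holds.
Positions where ¬alarm holds: 1, 5, 6.
Check F alarm at each: 1→ok, 5→ok, 6→ok.

Yes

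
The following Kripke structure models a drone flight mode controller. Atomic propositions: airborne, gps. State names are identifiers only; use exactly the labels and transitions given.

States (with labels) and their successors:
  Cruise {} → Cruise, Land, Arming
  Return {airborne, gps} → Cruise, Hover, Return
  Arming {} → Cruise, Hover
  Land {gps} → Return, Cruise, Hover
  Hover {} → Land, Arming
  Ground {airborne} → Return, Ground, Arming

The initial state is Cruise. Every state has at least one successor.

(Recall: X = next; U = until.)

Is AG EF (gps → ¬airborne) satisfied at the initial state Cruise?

Yes

States satisfying EF (gps → ¬airborne): {Cruise, Return, Arming, Land, Hover, Ground}.
States satisfying AG EF (gps → ¬airborne): {Cruise, Return, Arming, Land, Hover, Ground}.
Every state reachable from Cruise satisfies EF (gps → ¬airborne).
Cruise ∈ Sat(AG EF (gps → ¬airborne)).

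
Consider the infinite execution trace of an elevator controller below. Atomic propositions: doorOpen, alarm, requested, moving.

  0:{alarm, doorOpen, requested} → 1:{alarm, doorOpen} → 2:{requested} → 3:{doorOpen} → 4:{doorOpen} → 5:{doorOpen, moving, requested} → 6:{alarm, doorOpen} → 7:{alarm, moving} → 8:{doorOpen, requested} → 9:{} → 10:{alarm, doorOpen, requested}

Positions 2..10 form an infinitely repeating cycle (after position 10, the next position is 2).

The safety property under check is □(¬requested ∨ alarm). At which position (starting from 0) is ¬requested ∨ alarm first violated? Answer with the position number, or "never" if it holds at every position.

2

Check ¬requested ∨ alarm at each position in order: 0 ✓, 1 ✓.
At position 2 the labels are {requested}, so ¬requested ∨ alarm is false there. This is the first violation.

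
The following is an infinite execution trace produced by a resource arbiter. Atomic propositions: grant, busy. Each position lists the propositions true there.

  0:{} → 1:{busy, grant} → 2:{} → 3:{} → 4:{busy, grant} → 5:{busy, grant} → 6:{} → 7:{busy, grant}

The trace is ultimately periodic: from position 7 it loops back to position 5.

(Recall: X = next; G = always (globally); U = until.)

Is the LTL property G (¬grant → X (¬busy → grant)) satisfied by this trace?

No

¬grant → X (¬busy → grant) must hold at every position from 0 onward. It fails at position 2, so G (¬grant → X (¬busy → grant)) is false.
Positions where ¬grant holds: 0, 2, 3, 6.
Check X (¬busy → grant) at each: 0→ok, 2→fails, 3→ok, 6→ok.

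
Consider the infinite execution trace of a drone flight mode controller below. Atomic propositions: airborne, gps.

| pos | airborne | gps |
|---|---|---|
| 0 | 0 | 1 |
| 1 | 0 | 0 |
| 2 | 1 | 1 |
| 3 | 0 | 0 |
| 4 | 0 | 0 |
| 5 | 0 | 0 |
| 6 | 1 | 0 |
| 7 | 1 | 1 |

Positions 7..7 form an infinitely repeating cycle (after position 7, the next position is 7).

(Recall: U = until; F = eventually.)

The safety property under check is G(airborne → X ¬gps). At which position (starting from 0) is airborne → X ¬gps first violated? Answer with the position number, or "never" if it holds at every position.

Check airborne → X ¬gps at each position in order: 0 ✓, 1 ✓, 2 ✓, 3 ✓, 4 ✓, 5 ✓.
At position 6 the labels are {airborne} and the next position 7 has {airborne, gps}, so airborne → X ¬gps is false there. This is the first violation.

6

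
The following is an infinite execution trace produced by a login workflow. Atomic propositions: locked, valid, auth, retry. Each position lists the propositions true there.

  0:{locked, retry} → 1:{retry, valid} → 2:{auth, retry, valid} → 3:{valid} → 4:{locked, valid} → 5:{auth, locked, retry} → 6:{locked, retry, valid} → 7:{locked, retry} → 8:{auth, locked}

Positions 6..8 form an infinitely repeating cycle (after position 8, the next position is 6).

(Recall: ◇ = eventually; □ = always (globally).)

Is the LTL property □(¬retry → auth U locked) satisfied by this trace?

¬retry → auth U locked must hold at every position from 0 onward. It fails at position 3, so □(¬retry → auth U locked) is false.
Positions where ¬retry holds: 3, 4, 8.
Check auth U locked at each: 3→fails, 4→ok, 8→ok.

Does not hold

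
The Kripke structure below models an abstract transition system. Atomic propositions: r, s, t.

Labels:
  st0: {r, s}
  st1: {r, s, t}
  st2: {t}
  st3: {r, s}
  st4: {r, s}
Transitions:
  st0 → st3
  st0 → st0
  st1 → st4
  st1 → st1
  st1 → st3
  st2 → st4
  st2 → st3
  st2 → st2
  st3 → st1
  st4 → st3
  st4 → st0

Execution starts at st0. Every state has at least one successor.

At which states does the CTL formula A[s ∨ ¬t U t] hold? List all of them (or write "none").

{st1, st2, st3}

States satisfying s ∨ ¬t: {st0, st1, st3, st4}.
States satisfying t: {st1, st2}.
States satisfying A[s ∨ ¬t U t]: {st1, st2, st3}.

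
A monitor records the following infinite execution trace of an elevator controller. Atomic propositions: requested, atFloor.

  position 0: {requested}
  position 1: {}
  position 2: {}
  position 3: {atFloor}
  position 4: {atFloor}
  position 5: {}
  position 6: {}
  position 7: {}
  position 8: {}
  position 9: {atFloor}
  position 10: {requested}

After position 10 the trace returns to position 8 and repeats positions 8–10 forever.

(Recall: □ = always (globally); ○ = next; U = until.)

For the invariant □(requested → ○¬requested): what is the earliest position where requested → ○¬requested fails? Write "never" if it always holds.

never

requested → ○¬requested holds at every position 0..10, and those are all the positions the trace ever visits, so the invariant □(requested → ○¬requested) is never violated.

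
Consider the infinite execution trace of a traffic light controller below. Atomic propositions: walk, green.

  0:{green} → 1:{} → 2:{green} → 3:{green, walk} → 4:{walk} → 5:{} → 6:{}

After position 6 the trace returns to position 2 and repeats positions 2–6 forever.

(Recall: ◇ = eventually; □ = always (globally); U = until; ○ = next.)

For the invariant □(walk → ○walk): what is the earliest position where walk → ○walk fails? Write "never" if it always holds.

Check walk → ○walk at each position in order: 0 ✓, 1 ✓, 2 ✓, 3 ✓.
At position 4 the labels are {walk} and the next position 5 has {}, so walk → ○walk is false there. This is the first violation.

4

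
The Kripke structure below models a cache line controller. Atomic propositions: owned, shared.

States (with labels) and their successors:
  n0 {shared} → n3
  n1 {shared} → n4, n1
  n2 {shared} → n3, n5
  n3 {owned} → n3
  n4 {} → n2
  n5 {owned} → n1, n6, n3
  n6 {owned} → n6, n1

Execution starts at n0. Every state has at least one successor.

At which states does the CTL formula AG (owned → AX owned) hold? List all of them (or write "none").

States satisfying owned → AX owned: {n0, n1, n2, n3, n4}.
States satisfying AG (owned → AX owned): {n0, n3}.

{n0, n3}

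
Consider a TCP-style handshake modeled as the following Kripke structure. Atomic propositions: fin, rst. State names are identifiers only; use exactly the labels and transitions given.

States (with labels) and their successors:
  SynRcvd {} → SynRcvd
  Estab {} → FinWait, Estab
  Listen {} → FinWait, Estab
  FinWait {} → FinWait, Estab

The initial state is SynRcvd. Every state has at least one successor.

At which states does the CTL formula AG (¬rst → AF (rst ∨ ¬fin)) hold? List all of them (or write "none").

States satisfying ¬rst → AF (rst ∨ ¬fin): {SynRcvd, Estab, Listen, FinWait}.
States satisfying AG (¬rst → AF (rst ∨ ¬fin)): {SynRcvd, Estab, Listen, FinWait}.

{SynRcvd, Estab, Listen, FinWait}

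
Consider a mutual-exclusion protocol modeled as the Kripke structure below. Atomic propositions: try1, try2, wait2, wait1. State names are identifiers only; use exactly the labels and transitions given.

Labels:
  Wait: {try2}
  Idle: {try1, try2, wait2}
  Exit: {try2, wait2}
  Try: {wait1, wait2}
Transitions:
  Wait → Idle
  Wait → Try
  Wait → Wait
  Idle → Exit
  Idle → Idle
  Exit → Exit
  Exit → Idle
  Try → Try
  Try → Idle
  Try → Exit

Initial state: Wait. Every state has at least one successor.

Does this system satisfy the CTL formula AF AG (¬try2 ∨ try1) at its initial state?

States satisfying AG (¬try2 ∨ try1): ∅.
States satisfying AF AG (¬try2 ∨ try1): ∅.
There is a path from Wait along which AG (¬try2 ∨ try1) never holds.
Wait ∉ Sat(AF AG (¬try2 ∨ try1)).

Does not hold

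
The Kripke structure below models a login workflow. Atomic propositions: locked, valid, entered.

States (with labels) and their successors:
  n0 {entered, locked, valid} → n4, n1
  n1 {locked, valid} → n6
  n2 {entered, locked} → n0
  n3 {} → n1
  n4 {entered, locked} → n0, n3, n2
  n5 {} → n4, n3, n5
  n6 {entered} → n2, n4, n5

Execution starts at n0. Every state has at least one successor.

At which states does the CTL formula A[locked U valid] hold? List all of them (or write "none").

States satisfying locked: {n0, n1, n2, n4}.
States satisfying valid: {n0, n1}.
States satisfying A[locked U valid]: {n0, n1, n2}.

{n0, n1, n2}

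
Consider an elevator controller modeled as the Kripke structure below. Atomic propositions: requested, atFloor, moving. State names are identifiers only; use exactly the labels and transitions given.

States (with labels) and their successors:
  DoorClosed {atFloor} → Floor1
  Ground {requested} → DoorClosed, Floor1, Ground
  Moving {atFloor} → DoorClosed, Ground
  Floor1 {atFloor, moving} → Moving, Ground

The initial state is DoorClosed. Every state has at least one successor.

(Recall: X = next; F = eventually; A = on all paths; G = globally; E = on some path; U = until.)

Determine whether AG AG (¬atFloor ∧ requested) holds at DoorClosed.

States satisfying AG (¬atFloor ∧ requested): ∅.
States satisfying AG AG (¬atFloor ∧ requested): ∅.
DoorClosed is reachable from DoorClosed and violates AG (¬atFloor ∧ requested), so AG fails at DoorClosed.
DoorClosed ∉ Sat(AG AG (¬atFloor ∧ requested)).

Violated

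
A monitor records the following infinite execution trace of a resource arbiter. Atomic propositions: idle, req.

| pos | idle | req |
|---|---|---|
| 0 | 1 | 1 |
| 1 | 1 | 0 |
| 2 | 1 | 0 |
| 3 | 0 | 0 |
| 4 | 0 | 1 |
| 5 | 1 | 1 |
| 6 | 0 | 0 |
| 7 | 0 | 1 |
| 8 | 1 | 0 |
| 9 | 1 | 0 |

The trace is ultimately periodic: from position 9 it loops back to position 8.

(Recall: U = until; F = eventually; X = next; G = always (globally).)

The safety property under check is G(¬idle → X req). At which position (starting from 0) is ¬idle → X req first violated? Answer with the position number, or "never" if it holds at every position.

Check ¬idle → X req at each position in order: 0 ✓, 1 ✓, 2 ✓, 3 ✓, 4 ✓, 5 ✓, 6 ✓.
At position 7 the labels are {req} and the next position 8 has {idle}, so ¬idle → X req is false there. This is the first violation.

7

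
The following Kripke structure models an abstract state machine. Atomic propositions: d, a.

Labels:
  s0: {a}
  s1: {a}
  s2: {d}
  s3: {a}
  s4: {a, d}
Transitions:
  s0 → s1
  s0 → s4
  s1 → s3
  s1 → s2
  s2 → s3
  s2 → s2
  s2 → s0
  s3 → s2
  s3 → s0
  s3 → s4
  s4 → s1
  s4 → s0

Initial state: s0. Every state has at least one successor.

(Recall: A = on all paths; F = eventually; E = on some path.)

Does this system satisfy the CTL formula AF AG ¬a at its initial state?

No

States satisfying AG ¬a: ∅.
States satisfying AF AG ¬a: ∅.
There is a path from s0 along which AG ¬a never holds.
s0 ∉ Sat(AF AG ¬a).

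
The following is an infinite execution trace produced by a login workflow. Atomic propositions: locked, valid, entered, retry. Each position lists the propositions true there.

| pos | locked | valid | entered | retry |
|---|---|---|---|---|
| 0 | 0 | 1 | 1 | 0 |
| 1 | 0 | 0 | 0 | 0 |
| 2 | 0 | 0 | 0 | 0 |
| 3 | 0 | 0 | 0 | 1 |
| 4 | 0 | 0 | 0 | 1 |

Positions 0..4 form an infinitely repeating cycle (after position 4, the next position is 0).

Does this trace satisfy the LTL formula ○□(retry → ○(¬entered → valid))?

Does not hold

The position after 0 is 1; □(retry → ○(¬entered → valid)) is false there.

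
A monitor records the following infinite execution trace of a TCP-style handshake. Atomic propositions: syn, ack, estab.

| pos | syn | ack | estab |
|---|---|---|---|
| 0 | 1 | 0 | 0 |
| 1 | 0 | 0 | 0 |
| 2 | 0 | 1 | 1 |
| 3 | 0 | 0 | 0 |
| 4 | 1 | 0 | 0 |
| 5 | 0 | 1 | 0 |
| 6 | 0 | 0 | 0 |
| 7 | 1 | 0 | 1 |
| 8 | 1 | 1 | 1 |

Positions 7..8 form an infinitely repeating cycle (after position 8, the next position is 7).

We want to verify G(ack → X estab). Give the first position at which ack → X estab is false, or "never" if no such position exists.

2

Check ack → X estab at each position in order: 0 ✓, 1 ✓.
At position 2 the labels are {ack, estab} and the next position 3 has {}, so ack → X estab is false there. This is the first violation.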